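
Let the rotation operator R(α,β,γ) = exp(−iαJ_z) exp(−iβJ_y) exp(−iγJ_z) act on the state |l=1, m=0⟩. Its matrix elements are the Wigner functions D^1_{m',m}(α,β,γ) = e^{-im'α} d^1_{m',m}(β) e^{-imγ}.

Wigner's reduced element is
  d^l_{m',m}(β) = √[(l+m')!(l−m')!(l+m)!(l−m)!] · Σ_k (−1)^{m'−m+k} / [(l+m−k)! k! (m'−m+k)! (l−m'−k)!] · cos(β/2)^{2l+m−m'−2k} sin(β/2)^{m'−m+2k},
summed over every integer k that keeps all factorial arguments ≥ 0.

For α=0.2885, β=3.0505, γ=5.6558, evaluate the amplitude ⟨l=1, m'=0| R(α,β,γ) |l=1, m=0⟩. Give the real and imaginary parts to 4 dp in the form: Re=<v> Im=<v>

Re=-0.9959 Im=0.0000

D^1_{0,0}(0.2885,3.0505,5.6558) = e^{-i·0·0.2885}·d^1_{0,0}(3.0505)·e^{-i·0·5.6558}. Compute d first:
With c≡cos(β/2)=0.045531 and s≡sin(β/2)=0.998963, N=[1·1·1·1]^{1/2}=1.000000
Admissible k: 0..1 (factorial args all ≥0)
  k=0: (−1)^0·1.0000/(1)·0.0455^2·0.9990^0 = +0.002073
  k=1: (−1)^1·1.0000/(1)·0.0455^0·0.9990^2 = -0.997927
d^1_{0,0}(3.0505) = +0.002073 -0.997927 = -0.995854
Attach z-rotation phases: D = e^{-i(0)(0.2885)}·(-0.995854)·e^{-i(0)(5.6558)} = -0.995854+0.000000i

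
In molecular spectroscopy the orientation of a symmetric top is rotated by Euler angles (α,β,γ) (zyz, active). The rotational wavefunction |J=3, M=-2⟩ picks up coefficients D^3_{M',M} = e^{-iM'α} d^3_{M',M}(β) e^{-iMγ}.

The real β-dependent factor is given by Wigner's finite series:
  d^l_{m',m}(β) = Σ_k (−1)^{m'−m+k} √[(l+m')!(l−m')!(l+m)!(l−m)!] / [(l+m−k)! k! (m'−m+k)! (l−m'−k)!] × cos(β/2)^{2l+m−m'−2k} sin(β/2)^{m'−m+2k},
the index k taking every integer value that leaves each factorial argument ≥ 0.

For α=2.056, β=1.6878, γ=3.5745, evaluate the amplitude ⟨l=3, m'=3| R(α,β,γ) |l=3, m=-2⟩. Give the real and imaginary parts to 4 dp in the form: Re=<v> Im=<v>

First d^3_{3,-2}(β=1.6878), then the phase factors e^{-i(3)α} and e^{-i(-2)γ}:
With c≡cos(β/2)=0.664554 and s≡sin(β/2)=0.747241, N=[720·1·1·120]^{1/2}=293.938769
k: max(0,(-2)−(3))=0 … min(3+(-2),3−(3))=0
  k=0: (−1)^5·293.9388/(120)·0.6646^1·0.7472^5 = -0.379235
d^3_{3,-2}(1.6878) = -0.379235
Attach z-rotation phases: D = e^{-i(3)(2.056)}·(-0.379235)·e^{-i(-2)(3.5745)} = -0.210927-0.315164i

Re=-0.2109 Im=-0.3152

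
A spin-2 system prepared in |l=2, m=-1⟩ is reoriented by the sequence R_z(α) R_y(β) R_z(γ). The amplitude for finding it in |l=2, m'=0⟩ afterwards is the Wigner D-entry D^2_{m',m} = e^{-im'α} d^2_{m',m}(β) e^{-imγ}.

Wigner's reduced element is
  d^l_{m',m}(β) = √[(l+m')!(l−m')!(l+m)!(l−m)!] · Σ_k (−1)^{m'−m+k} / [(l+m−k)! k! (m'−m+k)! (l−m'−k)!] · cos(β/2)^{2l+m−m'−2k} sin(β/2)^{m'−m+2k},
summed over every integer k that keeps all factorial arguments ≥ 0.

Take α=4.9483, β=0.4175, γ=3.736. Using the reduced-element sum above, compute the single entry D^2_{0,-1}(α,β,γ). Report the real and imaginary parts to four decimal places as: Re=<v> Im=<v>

D^2_{0,-1}(4.9483,0.4175,3.736) = e^{-i·0·4.9483}·d^2_{0,-1}(0.4175)·e^{-i·-1·3.736}. Compute d first:
With c≡cos(β/2)=0.978291 and s≡sin(β/2)=0.207237, N=[2·2·1·6]^{1/2}=4.898979
k∈{0,1} keeps every argument non-negative
  k=0: (−1)^1·4.8990/(2)·0.9783^3·0.2072^1 = -0.475277
  k=1: (−1)^2·4.8990/(2)·0.9783^1·0.2072^3 = +0.021328
d^2_{0,-1}(0.4175) = -0.475277 +0.021328 = -0.453950
D = (+1.000000+0.000000i)·(-0.453950)·(-0.828481-0.560018i) = +0.376088+0.254220i

Re=0.3761 Im=0.2542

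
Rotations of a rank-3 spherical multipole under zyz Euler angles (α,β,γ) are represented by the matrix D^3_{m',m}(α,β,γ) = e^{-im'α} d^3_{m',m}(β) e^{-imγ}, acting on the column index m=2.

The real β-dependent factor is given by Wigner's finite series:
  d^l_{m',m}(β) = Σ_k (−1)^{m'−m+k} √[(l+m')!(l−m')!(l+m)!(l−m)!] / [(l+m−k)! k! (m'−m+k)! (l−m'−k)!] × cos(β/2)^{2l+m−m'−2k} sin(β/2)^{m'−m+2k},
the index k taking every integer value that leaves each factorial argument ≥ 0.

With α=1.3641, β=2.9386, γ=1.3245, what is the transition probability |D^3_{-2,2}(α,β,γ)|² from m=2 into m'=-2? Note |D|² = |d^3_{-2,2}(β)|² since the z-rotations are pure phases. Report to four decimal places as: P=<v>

D^3_{-2,2}(1.3641,2.9386,1.3245) = e^{-i·-2·1.3641}·d^3_{-2,2}(2.9386)·e^{-i·2·1.3245}. Compute d first:
Half-angle: c=0.101322, s=0.994854. N=√(1·120·120·1)=120.000000
k: max(0,(2)−(-2))=4 … min(3+(2),3−(-2))=5
  k=4: (−1)^0·120.0000/(24)·0.1013^2·0.9949^4 = +0.050282
  k=5: (−1)^1·120.0000/(120)·0.1013^0·0.9949^6 = -0.969517
d^3_{-2,2}(2.9386) = +0.050282 -0.969517 = -0.919234
|D^3_{-2,2}|² = |d^3_{-2,2}(β)|² = (-0.919234)² = 0.844992 (the z-rotation phases have unit modulus)

P=0.8450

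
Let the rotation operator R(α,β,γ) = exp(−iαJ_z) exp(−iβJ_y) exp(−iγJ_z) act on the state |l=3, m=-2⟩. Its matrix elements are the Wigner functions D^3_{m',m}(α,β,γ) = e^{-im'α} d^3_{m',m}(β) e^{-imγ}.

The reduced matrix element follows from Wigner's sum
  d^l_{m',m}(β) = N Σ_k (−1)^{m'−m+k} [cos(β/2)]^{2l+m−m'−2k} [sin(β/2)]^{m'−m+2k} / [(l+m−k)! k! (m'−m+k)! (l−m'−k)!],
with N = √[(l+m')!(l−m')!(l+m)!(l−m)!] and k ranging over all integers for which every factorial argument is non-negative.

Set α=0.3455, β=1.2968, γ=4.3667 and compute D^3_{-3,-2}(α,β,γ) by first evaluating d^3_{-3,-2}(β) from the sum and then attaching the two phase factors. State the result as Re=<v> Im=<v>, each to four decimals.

Re=-0.4478 Im=-0.1610

First d^3_{-3,-2}(β=1.2968), then the phase factors e^{-i(-3)α} and e^{-i(-2)γ}:
c=cos(1.2968/2)=0.797051, s=sin(1.2968/2)=0.603912; N=√[1·720·1·120]=293.938769
Admissible k: 1..1 (factorial args all ≥0)
  k=1: (−1)^0·293.9388/(120)·0.7971^5·0.6039^1 = +0.475861
d^3_{-3,-2}(1.2968) = +0.475861
Phases: e^{-i·(-3)·0.3455}=+0.509236+0.860627i, e^{-i·(-2)·4.3667}=-0.770368+0.637599i ⇒ D=-0.447801-0.160989i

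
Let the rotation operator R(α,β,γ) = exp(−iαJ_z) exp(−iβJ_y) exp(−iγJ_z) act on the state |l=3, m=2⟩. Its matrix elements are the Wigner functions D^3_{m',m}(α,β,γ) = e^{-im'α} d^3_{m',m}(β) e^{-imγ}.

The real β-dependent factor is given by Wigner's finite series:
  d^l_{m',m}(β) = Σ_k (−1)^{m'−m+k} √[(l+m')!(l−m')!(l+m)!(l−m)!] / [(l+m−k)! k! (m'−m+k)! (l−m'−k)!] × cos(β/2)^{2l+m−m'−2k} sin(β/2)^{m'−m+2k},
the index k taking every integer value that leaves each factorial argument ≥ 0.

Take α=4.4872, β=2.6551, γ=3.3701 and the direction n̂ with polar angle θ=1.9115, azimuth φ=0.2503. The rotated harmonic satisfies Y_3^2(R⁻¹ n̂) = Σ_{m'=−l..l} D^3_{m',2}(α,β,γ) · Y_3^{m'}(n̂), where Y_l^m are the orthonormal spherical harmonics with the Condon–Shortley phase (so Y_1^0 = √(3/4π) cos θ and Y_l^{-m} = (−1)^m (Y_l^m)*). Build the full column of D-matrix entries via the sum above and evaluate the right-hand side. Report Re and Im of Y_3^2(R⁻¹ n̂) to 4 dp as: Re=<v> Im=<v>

Need the full column D^3_{m',2} for m'=−3..3 at α=4.4872, β=2.6551, γ=3.3701.
cos(β/2)=0.240855, sin(β/2)=0.970561
d^3_{-3,2}: single k=5 term ⇒ +0.508095;  D = +0.460086+0.215597i
d^3_{-2,2}: k∈[4..5] ⇒ +0.257378 -0.835868 = -0.578490;  D = +0.356235-0.455792i
d^3_{-1,2}: k∈[3..4] ⇒ +0.080791 -0.655948 = -0.575157;  D = +0.362639+0.446428i
d^3_{0,2}: k∈[2..3] ⇒ +0.017363 -0.281944 = -0.264581;  D = -0.237428+0.116752i
d^3_{1,2}: k∈[1..2] ⇒ +0.002488 -0.080791 = -0.078303;  D = -0.017991-0.076209i
d^3_{2,2}: k∈[0..1] ⇒ +0.000195 -0.015850 = -0.015655;  D = +0.015655-0.000104i
d^3_{3,2}: single k=0 term ⇒ -0.001927;  D = -0.000418+0.001881i
Y_3^{m'}(θ=1.9115,φ=0.2503) and Σ D·Y over m':
  (+0.4601+0.2156i)·(+0.2554-0.2383i)  (+0.3562-0.4558i)·(-0.2661+0.1456i)  (+0.3626+0.4464i)·(-0.1304+0.0333i)  (-0.2374+0.1168i)·(+0.3045+0.0000i)  (-0.0180-0.0762i)·(+0.1304+0.0333i)  (+0.0157-0.0001i)·(-0.2661-0.1456i)  (-0.0004+0.0019i)·(-0.2554-0.2383i)
Y_3^2(R⁻¹ n̂) = +0.002570+0.094846i

Re=0.0026 Im=0.0948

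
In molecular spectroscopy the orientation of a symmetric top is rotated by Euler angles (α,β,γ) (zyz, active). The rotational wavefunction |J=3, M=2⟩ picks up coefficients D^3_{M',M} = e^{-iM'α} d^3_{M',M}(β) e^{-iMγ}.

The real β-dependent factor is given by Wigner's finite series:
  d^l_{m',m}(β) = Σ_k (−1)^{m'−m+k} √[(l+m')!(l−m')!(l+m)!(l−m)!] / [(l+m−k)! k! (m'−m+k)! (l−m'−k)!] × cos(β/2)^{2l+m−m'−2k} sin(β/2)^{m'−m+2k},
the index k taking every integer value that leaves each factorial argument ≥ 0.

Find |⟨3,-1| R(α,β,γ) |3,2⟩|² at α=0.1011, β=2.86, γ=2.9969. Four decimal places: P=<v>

P=0.1642

First d^3_{-1,2}(β=2.86), then the phase factors e^{-i(-1)α} and e^{-i(2)γ}:
With c≡cos(β/2)=0.140332 and s≡sin(β/2)=0.990105, N=[2·24·120·1]^{1/2}=75.894664
k: max(0,(2)−(-1))=3 … min(3+(2),3−(-1))=4
  k=3: (−1)^0·75.8947/(12)·0.1403^3·0.9901^3 = +0.016964
  k=4: (−1)^1·75.8947/(24)·0.1403^1·0.9901^5 = -0.422241
d^3_{-1,2}(2.86) = +0.016964 -0.422241 = -0.405277
|D^3_{-1,2}|² = |d^3_{-1,2}(β)|² = (-0.405277)² = 0.164249 (the z-rotation phases have unit modulus)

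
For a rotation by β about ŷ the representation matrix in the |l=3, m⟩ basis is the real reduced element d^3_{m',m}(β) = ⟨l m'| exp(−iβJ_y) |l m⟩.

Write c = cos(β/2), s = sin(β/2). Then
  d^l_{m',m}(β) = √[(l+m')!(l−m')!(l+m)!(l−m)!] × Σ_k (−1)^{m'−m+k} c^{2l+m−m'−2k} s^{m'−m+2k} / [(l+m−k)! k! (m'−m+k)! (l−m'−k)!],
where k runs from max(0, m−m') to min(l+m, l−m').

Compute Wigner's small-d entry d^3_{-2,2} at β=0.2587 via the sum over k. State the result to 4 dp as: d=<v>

d^3_{-2,2}(β=0.2587) via Wigner's sum:
With c≡cos(β/2)=0.991646 and s≡sin(β/2)=0.128990, N=[1·120·120·1]^{1/2}=120.000000
Admissible k: 4..5 (factorial args all ≥0)
  k=4: (−1)^0·120.0000/(24)·0.9916^2·0.1290^4 = +0.001361
  k=5: (−1)^1·120.0000/(120)·0.9916^0·0.1290^6 = -0.000005
d^3_{-2,2}(0.2587) = +0.001361 -0.000005 = +0.001357

d=0.0014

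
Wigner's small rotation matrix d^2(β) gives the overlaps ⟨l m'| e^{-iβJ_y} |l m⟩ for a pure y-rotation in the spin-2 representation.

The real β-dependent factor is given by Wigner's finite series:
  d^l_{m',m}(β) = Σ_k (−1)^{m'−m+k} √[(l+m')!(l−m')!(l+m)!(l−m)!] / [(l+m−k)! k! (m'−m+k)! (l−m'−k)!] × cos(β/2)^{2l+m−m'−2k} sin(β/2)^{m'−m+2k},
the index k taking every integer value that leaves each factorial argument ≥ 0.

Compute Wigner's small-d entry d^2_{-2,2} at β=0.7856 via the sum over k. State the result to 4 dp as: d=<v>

d=0.0215

d^2_{-2,2}(β=0.7856) via Wigner's sum:
c=cos(0.7856/2)=0.923841, s=sin(0.7856/2)=0.382777; N=√[1·24·24·1]=24.000000
k∈{4} keeps every argument non-negative
  k=4: (−1)^0·24.0000/(24)·0.9238^0·0.3828^4 = +0.021468
d^2_{-2,2}(0.7856) = +0.021468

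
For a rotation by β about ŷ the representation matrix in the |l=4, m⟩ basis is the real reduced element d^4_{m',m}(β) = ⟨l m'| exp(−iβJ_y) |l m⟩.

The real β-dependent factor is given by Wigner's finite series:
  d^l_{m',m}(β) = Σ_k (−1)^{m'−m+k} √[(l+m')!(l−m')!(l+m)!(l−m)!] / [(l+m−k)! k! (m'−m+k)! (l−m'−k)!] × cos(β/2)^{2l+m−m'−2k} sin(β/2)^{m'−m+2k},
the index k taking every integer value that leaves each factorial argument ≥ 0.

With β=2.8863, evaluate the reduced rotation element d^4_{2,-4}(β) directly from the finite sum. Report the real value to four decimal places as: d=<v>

d^4_{2,-4}(β=2.8863) via Wigner's sum:
With c≡cos(β/2)=0.127300 and s≡sin(β/2)=0.991864, N=[720·2·1·40320]^{1/2}=7619.763776
k: max(0,(-4)−(2))=0 … min(4+(-4),4−(2))=0
  k=0: (−1)^6·7619.7638/(1440)·0.1273^2·0.9919^6 = +0.081649
d^4_{2,-4}(2.8863) = +0.081649

d=0.0816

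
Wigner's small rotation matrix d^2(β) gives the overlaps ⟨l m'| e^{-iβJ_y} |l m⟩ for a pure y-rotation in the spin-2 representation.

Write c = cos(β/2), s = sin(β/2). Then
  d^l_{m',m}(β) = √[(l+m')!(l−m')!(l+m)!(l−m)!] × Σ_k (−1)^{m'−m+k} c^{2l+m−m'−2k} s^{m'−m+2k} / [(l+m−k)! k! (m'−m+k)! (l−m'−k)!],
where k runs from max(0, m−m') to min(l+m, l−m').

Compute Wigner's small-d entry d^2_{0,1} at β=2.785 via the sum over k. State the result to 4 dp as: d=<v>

d^2_{0,1}(β=2.785) via Wigner's sum:
Half-angle: c=0.177353, s=0.984147. N=√(2·2·6·1)=4.898979
Admissible k: 1..2 (factorial args all ≥0)
  k=1: (−1)^0·4.8990/(2)·0.1774^3·0.9841^1 = +0.013448
  k=2: (−1)^1·4.8990/(2)·0.1774^1·0.9841^3 = -0.414090
d^2_{0,1}(2.785) = +0.013448 -0.414090 = -0.400642

d=-0.4006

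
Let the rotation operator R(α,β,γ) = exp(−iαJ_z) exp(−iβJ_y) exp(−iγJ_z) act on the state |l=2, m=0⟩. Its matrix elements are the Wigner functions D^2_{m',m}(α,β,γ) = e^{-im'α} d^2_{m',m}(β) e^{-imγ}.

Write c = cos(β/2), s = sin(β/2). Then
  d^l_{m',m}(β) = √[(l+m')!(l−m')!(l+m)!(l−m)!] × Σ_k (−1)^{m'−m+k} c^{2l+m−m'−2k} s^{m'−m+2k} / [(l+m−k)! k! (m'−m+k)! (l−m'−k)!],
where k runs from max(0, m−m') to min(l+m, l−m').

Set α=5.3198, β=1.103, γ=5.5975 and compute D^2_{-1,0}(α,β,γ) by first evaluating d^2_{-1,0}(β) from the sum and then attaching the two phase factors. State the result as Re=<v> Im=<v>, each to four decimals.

Re=0.2813 Im=-0.4048

D^2_{-1,0}(5.3198,1.103,5.5975) = e^{-i·-1·5.3198}·d^2_{-1,0}(1.103)·e^{-i·0·5.5975}. Compute d first:
Half-angle: c=0.851740, s=0.523965. N=√(1·6·2·2)=4.898979
k: max(0,(0)−(-1))=1 … min(2+(0),2−(-1))=2
  k=1: (−1)^0·4.8990/(2)·0.8517^3·0.5240^1 = +0.793047
  k=2: (−1)^1·4.8990/(2)·0.8517^1·0.5240^3 = -0.300117
d^2_{-1,0}(1.103) = +0.793047 -0.300117 = +0.492930
Attach z-rotation phases: D = e^{-i(-1)(5.3198)}·(+0.492930)·e^{-i(0)(5.5975)} = +0.281336-0.404759i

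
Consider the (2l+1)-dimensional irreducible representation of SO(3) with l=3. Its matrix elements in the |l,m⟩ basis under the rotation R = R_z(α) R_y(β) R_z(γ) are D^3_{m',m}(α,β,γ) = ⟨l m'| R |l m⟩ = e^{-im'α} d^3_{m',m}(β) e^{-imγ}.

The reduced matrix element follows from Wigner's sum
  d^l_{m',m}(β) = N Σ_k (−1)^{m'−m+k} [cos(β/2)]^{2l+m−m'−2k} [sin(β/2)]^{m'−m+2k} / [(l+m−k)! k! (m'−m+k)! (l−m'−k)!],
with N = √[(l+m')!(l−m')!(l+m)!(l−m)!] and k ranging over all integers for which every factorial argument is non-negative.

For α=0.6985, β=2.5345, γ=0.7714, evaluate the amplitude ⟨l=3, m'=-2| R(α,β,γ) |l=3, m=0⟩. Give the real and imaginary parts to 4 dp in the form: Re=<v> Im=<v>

First d^3_{-2,0}(β=2.5345), then the phase factors e^{-i(-2)α} and e^{-i(0)γ}:
c=cos(2.5345/2)=0.298906, s=sin(2.5345/2)=0.954282; N=√[1·120·6·6]=65.726707
Admissible k: 2..3 (factorial args all ≥0)
  k=2: (−1)^0·65.7267/(12)·0.2989^4·0.9543^2 = +0.039816
  k=3: (−1)^1·65.7267/(12)·0.2989^2·0.9543^4 = -0.405825
d^3_{-2,0}(2.5345) = +0.039816 -0.405825 = -0.366009
Phases: e^{-i·(-2)·0.6985}=+0.172923+0.984935i, e^{-i·(0)·0.7714}=+1.000000+0.000000i ⇒ D=-0.063291-0.360495i

Re=-0.0633 Im=-0.3605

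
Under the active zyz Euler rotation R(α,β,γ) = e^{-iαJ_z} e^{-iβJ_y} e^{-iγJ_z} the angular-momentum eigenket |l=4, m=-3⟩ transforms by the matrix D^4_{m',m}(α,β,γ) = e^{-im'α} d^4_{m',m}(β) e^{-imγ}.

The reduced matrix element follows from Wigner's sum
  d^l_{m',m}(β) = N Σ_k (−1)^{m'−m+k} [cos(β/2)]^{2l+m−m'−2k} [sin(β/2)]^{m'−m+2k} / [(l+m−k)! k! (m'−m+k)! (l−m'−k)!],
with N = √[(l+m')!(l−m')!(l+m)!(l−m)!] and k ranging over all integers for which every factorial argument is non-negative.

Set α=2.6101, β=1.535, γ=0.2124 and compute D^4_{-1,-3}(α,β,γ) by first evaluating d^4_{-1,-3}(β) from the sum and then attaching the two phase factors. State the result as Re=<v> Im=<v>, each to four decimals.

Re=0.2915 Im=0.0309

D^4_{-1,-3}(2.6101,1.535,0.2124) = e^{-i·-1·2.6101}·d^4_{-1,-3}(1.535)·e^{-i·-3·0.2124}. Compute d first:
c=cos(1.535/2)=0.719649, s=sin(1.535/2)=0.694338; N=√[6·120·1·5040]=1904.940944
The bounds max(0,m−m')=0 and min(l+m,l−m')=1 give 2 terms
  k=0: (−1)^2·1904.9409/(240)·0.7196^6·0.6943^2 = +0.531540
  k=1: (−1)^3·1904.9409/(144)·0.7196^4·0.6943^4 = -0.824681
d^4_{-1,-3}(1.535) = +0.531540 -0.824681 = -0.293141
Phases: e^{-i·(-1)·2.6101}=-0.862052+0.506821i, e^{-i·(-3)·0.2124}=+0.803765+0.594947i ⇒ D=+0.291504+0.030929i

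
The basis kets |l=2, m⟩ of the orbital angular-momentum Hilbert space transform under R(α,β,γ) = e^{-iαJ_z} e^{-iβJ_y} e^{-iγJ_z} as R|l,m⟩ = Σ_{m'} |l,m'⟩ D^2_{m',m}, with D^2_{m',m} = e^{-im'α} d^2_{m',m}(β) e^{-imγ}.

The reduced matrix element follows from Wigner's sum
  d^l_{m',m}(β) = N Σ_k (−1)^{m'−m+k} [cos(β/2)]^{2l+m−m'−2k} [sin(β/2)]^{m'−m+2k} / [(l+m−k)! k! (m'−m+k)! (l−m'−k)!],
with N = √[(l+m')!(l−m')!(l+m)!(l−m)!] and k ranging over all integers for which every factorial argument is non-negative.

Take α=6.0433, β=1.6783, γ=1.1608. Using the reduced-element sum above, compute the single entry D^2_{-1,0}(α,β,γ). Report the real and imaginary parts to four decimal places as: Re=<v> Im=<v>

First d^2_{-1,0}(β=1.6783), then the phase factors e^{-i(-1)α} and e^{-i(0)γ}:
Half-angle: c=0.668096, s=0.744076. N=√(1·6·2·2)=4.898979
The bounds max(0,m−m')=1 and min(l+m,l−m')=2 give 2 terms
  k=1: (−1)^0·4.8990/(2)·0.6681^3·0.7441^1 = +0.543511
  k=2: (−1)^1·4.8990/(2)·0.6681^1·0.7441^3 = -0.674163
d^2_{-1,0}(1.6783) = +0.543511 -0.674163 = -0.130652
D = (+0.971365-0.237591i)·(-0.130652)·(+1.000000+0.000000i) = -0.126911+0.031042i

Re=-0.1269 Im=0.0310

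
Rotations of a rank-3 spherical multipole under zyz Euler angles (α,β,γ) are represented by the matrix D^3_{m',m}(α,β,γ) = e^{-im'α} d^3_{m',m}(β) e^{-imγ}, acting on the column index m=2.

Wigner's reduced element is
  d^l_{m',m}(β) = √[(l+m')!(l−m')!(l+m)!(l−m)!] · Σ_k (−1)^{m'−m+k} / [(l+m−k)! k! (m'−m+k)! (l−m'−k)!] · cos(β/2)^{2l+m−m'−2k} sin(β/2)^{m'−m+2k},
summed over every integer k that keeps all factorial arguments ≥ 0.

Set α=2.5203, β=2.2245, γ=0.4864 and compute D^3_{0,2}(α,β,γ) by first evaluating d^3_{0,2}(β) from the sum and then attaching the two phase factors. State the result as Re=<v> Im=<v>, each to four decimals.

Split into d^3_{0,2}(β=2.2245) × two z-phases.
With c≡cos(β/2)=0.442645 and s≡sin(β/2)=0.896697, N=[6·6·120·1]^{1/2}=65.726707
Admissible k: 2..3 (factorial args all ≥0)
  k=2: (−1)^0·65.7267/(12)·0.4426^4·0.8967^2 = +0.169073
  k=3: (−1)^1·65.7267/(12)·0.4426^2·0.8967^4 = -0.693832
d^3_{0,2}(2.2245) = +0.169073 -0.693832 = -0.524759
Attach z-rotation phases: D = e^{-i(0)(2.5203)}·(-0.524759)·e^{-i(2)(0.4864)} = -0.295433+0.433695i

Re=-0.2954 Im=0.4337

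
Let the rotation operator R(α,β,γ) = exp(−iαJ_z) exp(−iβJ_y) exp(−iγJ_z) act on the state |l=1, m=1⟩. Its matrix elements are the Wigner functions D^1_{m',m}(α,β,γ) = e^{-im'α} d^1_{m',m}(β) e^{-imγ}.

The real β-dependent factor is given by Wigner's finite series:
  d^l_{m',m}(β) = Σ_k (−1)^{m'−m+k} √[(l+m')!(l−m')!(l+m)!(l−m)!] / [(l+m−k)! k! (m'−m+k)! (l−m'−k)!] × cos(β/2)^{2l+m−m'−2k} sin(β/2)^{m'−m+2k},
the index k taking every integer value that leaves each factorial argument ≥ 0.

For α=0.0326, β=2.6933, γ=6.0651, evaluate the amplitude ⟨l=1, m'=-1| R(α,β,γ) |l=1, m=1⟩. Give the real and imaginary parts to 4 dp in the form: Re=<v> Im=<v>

Re=0.9209 Im=0.2358

D^1_{-1,1}(0.0326,2.6933,6.0651) = e^{-i·-1·0.0326}·d^1_{-1,1}(2.6933)·e^{-i·1·6.0651}. Compute d first:
With c≡cos(β/2)=0.222274 and s≡sin(β/2)=0.974984, N=[1·2·2·1]^{1/2}=2.000000
The bounds max(0,m−m')=2 and min(l+m,l−m')=2 give 1 term
  k=2: (−1)^0·2.0000/(2)·0.2223^0·0.9750^2 = +0.950594
d^1_{-1,1}(2.6933) = +0.950594
D = (+0.999469+0.032594i)·(+0.950594)·(+0.976314+0.216361i) = +0.920881+0.235812i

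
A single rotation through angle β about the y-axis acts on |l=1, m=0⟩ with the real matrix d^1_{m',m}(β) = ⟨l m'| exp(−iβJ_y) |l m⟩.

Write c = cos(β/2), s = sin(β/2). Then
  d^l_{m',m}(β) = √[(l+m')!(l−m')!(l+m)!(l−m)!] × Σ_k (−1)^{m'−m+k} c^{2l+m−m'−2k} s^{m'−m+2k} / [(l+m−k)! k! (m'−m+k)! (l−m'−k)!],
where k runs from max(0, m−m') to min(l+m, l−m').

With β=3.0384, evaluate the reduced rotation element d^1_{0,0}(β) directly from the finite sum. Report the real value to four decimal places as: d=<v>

d^1_{0,0}(β=3.0384) via Wigner's sum:
With c≡cos(β/2)=0.051573 and s≡sin(β/2)=0.998669, N=[1·1·1·1]^{1/2}=1.000000
k: max(0,(0)−(0))=0 … min(1+(0),1−(0))=1
  k=0: (−1)^0·1.0000/(1)·0.0516^2·0.9987^0 = +0.002660
  k=1: (−1)^1·1.0000/(1)·0.0516^0·0.9987^2 = -0.997340
d^1_{0,0}(3.0384) = +0.002660 -0.997340 = -0.994680

d=-0.9947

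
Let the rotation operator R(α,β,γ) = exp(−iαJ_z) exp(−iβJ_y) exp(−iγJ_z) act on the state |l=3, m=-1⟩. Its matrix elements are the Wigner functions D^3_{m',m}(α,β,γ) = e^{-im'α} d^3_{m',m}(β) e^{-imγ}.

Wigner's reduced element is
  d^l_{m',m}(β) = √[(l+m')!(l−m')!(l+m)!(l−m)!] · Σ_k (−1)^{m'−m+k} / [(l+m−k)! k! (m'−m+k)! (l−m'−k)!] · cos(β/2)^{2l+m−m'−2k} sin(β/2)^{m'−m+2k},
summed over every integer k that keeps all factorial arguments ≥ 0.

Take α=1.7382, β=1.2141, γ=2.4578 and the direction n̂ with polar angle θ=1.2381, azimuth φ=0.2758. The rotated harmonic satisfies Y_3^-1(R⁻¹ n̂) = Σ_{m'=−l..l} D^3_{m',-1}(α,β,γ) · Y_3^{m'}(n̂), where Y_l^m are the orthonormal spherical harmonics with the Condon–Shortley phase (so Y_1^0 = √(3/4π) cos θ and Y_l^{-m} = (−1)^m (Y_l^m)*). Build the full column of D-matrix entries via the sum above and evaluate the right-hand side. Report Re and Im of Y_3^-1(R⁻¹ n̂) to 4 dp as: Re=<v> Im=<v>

Re=0.0968 Im=0.2266

Need the full column D^3_{m',-1} for m'=−3..3 at α=1.7382, β=1.2141, γ=2.4578.
cos(β/2)=0.821334, sin(β/2)=0.570447
d^3_{-3,-1}: single k=2 term ⇒ +0.573530;  D = +0.103571+0.564101i
d^3_{-2,-1}: k∈[1..2] ⇒ +0.674241 -0.650483 = +0.023758;  D = +0.022326-0.008124i
d^3_{-1,-1}: k∈[0..2] ⇒ +0.306987 -1.184679 +0.428600 = -0.449092;  D = +0.221736+0.390533i
d^3_{0,-1}: k∈[0..2] ⇒ -0.738594 +1.068853 -0.171865 = +0.158393;  D = -0.122784+0.100063i
d^3_{1,-1}: k∈[0..2] ⇒ +0.888509 -0.571467 +0.034458 = +0.351500;  D = +0.264353+0.231668i
d^3_{2,-1}: k∈[0..1] ⇒ -0.650483 +0.156890 = -0.493593;  D = -0.258918+0.420232i
d^3_{3,-1}: single k=0 term ⇒ +0.276660;  D = -0.256430-0.103849i
Y_3^{m'}(θ=1.2381,φ=0.2758) and Σ D·Y over m':
  (+0.1036+0.5641i)·(+0.2384-0.2593i)  (+0.0223-0.0081i)·(+0.2539-0.1563i)  (+0.2217+0.3905i)·(-0.1372+0.0388i)  (-0.1228+0.1001i)·(-0.3006+0.0000i)  (+0.2644+0.2317i)·(+0.1372+0.0388i)  (-0.2589+0.4202i)·(+0.2539+0.1563i)  (-0.2564-0.1038i)·(-0.2384-0.2593i)
Y_3^-1(R⁻¹ n̂) = +0.096784+0.226602i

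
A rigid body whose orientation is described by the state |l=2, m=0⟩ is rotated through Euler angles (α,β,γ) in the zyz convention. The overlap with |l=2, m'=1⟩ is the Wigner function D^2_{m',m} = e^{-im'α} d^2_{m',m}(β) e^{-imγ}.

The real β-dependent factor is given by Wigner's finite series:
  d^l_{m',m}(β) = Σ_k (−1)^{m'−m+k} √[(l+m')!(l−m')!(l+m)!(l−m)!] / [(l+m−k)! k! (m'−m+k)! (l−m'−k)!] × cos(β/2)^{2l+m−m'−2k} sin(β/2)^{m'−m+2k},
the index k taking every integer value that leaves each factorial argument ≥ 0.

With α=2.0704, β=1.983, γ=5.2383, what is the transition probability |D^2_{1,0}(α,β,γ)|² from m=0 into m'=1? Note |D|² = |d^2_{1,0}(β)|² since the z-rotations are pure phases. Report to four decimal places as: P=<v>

First d^2_{1,0}(β=1.983), then the phase factors e^{-i(1)α} and e^{-i(0)γ}:
Half-angle: c=0.547435, s=0.836848. N=√(6·1·2·2)=4.898979
k: max(0,(0)−(1))=0 … min(2+(0),2−(1))=1
  k=0: (−1)^1·4.8990/(2)·0.5474^3·0.8368^1 = -0.336295
  k=1: (−1)^2·4.8990/(2)·0.5474^1·0.8368^3 = +0.785865
d^2_{1,0}(1.983) = -0.336295 +0.785865 = +0.449570
|D^2_{1,0}|² = |d^2_{1,0}(β)|² = (+0.449570)² = 0.202114 (the z-rotation phases have unit modulus)

P=0.2021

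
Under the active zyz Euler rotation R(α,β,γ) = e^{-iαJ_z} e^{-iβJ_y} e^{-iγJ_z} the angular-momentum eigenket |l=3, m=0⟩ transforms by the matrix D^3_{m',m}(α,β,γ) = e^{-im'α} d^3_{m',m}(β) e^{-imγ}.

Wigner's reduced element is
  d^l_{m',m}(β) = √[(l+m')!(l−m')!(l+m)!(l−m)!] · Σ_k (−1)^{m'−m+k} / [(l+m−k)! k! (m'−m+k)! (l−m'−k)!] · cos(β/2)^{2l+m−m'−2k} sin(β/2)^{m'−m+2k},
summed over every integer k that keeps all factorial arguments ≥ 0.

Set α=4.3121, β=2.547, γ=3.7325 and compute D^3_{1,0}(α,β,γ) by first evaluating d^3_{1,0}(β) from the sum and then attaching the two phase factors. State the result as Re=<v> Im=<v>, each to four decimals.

Split into d^3_{1,0}(β=2.547) × two z-phases.
Half-angle: c=0.292936, s=0.956132. N=√(24·2·6·6)=41.569219
k∈{0,1,2} keeps every argument non-negative
  k=0: (−1)^1·41.5692/(12)·0.2929^5·0.9561^1 = -0.007145
  k=1: (−1)^2·41.5692/(4)·0.2929^3·0.9561^3 = +0.228341
  k=2: (−1)^3·41.5692/(12)·0.2929^1·0.9561^5 = -0.810873
d^3_{1,0}(2.547) = -0.007145 +0.228341 -0.810873 = -0.589676
Attach z-rotation phases: D = e^{-i(1)(4.3121)}·(-0.589676)·e^{-i(0)(3.7325)} = +0.229788-0.543061i

Re=0.2298 Im=-0.5431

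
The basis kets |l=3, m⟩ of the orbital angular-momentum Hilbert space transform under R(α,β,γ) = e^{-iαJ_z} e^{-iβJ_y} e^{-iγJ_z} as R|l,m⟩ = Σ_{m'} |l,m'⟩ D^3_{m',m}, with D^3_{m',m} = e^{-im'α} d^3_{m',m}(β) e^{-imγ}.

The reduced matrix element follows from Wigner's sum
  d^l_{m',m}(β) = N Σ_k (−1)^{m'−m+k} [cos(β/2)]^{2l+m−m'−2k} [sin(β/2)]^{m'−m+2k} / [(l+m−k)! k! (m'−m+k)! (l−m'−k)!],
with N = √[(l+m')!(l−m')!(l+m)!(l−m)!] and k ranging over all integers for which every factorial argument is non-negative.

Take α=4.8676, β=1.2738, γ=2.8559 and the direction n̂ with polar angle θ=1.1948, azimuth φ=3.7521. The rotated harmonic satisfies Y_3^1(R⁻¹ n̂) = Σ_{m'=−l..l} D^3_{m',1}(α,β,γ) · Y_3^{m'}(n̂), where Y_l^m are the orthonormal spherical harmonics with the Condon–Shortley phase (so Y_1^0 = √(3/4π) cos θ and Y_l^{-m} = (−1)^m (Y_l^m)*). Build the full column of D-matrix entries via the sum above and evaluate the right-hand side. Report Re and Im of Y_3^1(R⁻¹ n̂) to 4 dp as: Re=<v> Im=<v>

Re=0.0011 Im=-0.0680

Need the full column D^3_{m',1} for m'=−3..3 at α=4.8676, β=1.2738, γ=2.8559.
cos(β/2)=0.803943, sin(β/2)=0.594706
d^3_{-3,1}: single k=4 term ⇒ +0.313116;  D = +0.213736-0.228821i
d^3_{-2,1}: k∈[3..4] ⇒ +0.691215 -0.189120 = +0.502095;  D = +0.415495+0.281892i
d^3_{-1,1}: k∈[2..4] ⇒ +0.886457 -0.646771 +0.044240 = +0.283926;  D = -0.121167+0.256773i
d^3_{0,1}: k∈[1..3] ⇒ +0.691863 -1.135782 +0.207170 = -0.236749;  D = +0.227153+0.066721i
d^3_{1,1}: k∈[0..2] ⇒ +0.269993 -1.181942 +0.485078 = -0.426871;  D = -0.055541+0.423243i
d^3_{2,1}: k∈[0..1] ⇒ -0.631581 +0.691215 = +0.059634;  D = +0.059616-0.001475i
d^3_{3,1}: single k=0 term ⇒ +0.572205;  D = +0.102408+0.562967i
Y_3^{m'}(θ=1.1948,φ=3.7521) and Σ D·Y over m':
  (+0.2137-0.2288i)·(+0.0866+0.3244i)  (+0.4155+0.2819i)·(+0.1113-0.3050i)  (-0.1212+0.2568i)·(+0.0803-0.0561i)  (+0.2272+0.0667i)·(-0.3187+0.0000i)  (-0.0555+0.4232i)·(-0.0803-0.0561i)  (+0.0596-0.0015i)·(+0.1113+0.3050i)  (+0.1024+0.5630i)·(-0.0866+0.3244i)
Y_3^1(R⁻¹ n̂) = +0.001050-0.068021i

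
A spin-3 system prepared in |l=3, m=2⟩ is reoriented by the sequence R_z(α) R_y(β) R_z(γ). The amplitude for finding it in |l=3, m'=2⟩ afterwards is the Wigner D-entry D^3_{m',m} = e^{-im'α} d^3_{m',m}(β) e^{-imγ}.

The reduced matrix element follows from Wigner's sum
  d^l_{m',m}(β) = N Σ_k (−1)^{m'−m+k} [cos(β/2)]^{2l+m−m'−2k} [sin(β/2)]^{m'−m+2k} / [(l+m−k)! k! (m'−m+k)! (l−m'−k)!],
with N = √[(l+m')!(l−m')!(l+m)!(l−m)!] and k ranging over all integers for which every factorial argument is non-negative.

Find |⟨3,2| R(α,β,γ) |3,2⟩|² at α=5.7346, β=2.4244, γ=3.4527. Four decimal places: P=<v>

P=0.0042

D^3_{2,2}(5.7346,2.4244,3.4527) = e^{-i·2·5.7346}·d^3_{2,2}(2.4244)·e^{-i·2·3.4527}. Compute d first:
c=cos(2.4244/2)=0.350960, s=sin(2.4244/2)=0.936390; N=√[120·1·120·1]=120.000000
k: max(0,(2)−(2))=0 … min(3+(2),3−(2))=1
  k=0: (−1)^0·120.0000/(120)·0.3510^6·0.9364^0 = +0.001869
  k=1: (−1)^1·120.0000/(24)·0.3510^4·0.9364^2 = -0.066514
d^3_{2,2}(2.4244) = +0.001869 -0.066514 = -0.064646
|D^3_{2,2}|² = |d^3_{2,2}(β)|² = (-0.064646)² = 0.004179 (the z-rotation phases have unit modulus)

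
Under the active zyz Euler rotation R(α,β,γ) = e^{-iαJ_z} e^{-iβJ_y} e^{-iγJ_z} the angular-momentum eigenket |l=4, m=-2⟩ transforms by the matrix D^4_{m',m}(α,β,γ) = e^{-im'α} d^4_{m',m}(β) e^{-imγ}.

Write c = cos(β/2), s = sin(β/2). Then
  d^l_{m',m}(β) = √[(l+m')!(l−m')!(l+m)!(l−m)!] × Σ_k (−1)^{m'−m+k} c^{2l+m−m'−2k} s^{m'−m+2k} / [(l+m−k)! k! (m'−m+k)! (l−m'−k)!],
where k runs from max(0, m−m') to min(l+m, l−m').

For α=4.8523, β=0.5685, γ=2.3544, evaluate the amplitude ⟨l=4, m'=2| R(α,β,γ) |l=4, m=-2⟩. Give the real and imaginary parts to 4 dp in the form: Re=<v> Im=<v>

Re=0.0205 Im=0.0705

Split into d^4_{2,-2}(β=0.5685) × two z-phases.
Half-angle: c=0.959872, s=0.280438. N=√(720·2·2·720)=1440.000000
Admissible k: 0..2 (factorial args all ≥0)
  k=0: (−1)^4·1440.0000/(96)·0.9599^4·0.2804^4 = +0.078757
  k=1: (−1)^5·1440.0000/(120)·0.9599^2·0.2804^6 = -0.005378
  k=2: (−1)^6·1440.0000/(1440)·0.9599^0·0.2804^8 = +0.000038
d^4_{2,-2}(0.5685) = +0.078757 -0.005378 +0.000038 = +0.073417
Phases: e^{-i·(2)·4.8523}=-0.961105+0.276185i, e^{-i·(-2)·2.3544}=-0.003589-0.999994i ⇒ D=+0.020530+0.070489i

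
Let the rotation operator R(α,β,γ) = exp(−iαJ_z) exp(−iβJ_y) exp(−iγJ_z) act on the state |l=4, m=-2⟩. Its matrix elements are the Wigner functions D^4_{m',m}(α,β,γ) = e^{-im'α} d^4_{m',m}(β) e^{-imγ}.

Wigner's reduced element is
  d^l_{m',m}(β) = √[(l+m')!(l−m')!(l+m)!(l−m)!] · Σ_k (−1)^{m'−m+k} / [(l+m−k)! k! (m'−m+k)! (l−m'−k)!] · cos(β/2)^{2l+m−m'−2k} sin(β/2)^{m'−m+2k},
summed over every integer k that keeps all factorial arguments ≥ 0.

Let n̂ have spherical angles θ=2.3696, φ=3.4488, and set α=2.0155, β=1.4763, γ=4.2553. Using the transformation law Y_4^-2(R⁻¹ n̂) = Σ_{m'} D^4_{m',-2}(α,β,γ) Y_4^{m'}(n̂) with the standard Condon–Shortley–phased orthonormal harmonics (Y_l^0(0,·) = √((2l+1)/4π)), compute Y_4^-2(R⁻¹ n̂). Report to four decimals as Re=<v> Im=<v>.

Re=-0.2541 Im=-0.2144

Need the full column D^4_{m',-2} for m'=−4..4 at α=2.0155, β=1.4763, γ=4.2553.
cos(β/2)=0.739715, sin(β/2)=0.672921
d^4_{-4,-2}: single k=2 term ⇒ +0.392548;  D = -0.254731-0.298674i
d^4_{-3,-2}: k∈[1..2] ⇒ +0.305125 -0.757527 = -0.452402;  D = +0.184444-0.413096i
d^4_{-2,-2}: k∈[0..2] ⇒ +0.089643 -0.890214 +0.920881 = +0.120310;  D = +0.120273-0.002980i
d^4_{-1,-2}: k∈[0..2] ⇒ -0.345979 +1.431591 -0.789818 = +0.295794;  D = -0.133823-0.263791i
d^4_{0,-2}: k∈[0..2] ⇒ +0.703776 -1.553110 +0.481984 = -0.367350;  D = +0.224246-0.290964i
d^4_{1,-2}: k∈[0..2] ⇒ -0.954394 +1.184727 -0.196086 = +0.034246;  D = +0.033480+0.007203i
d^4_{2,-2}: k∈[0..2] ⇒ +0.920881 -0.609667 +0.042045 = +0.353259;  D = -0.081494-0.343730i
d^4_{3,-2}: k∈[0..1] ⇒ -0.626898 +0.172932 = -0.453967;  D = +0.353707-0.284565i
d^4_{4,-2}: single k=0 term ⇒ +0.268838;  D = +0.242238+0.116596i
Y_4^{m'}(θ=2.3696,φ=3.4488) and Σ D·Y over m':
  (-0.2547-0.2987i)·(+0.0351-0.0987i)  (+0.1844-0.4131i)·(+0.1840-0.2425i)  (+0.1203-0.0030i)·(+0.3450-0.2434i)  (-0.1338-0.2638i)·(+0.1338-0.0425i)  (+0.2242-0.2910i)·(-0.3360+0.0000i)  (+0.0335+0.0072i)·(-0.1338-0.0425i)  (-0.0815-0.3437i)·(+0.3450+0.2434i)  (+0.3537-0.2846i)·(-0.1840-0.2425i)  (+0.2422+0.1166i)·(+0.0351+0.0987i)
Y_4^-2(R⁻¹ n̂) = -0.254088-0.214449i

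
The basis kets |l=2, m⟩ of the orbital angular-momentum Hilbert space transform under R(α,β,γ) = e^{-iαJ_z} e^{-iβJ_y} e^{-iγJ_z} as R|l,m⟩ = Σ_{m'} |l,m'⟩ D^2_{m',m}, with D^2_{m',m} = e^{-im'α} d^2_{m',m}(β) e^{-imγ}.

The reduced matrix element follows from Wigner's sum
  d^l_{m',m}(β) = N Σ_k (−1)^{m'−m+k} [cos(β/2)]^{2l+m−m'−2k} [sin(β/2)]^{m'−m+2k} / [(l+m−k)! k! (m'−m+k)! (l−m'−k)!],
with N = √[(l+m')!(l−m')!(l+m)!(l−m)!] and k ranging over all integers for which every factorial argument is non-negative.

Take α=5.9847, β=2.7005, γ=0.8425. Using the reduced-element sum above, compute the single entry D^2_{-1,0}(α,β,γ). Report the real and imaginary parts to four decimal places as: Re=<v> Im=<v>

Split into d^2_{-1,0}(β=2.7005) × two z-phases.
c=cos(2.7005/2)=0.218763, s=sin(2.7005/2)=0.975778; N=√[1·6·2·2]=4.898979
k∈{1,2} keeps every argument non-negative
  k=1: (−1)^0·4.8990/(2)·0.2188^3·0.9758^1 = +0.025023
  k=2: (−1)^1·4.8990/(2)·0.2188^1·0.9758^3 = -0.497854
d^2_{-1,0}(2.7005) = +0.025023 -0.497854 = -0.472831
Phases: e^{-i·(-1)·5.9847}=+0.955783-0.294073i, e^{-i·(0)·0.8425}=+1.000000+0.000000i ⇒ D=-0.451924+0.139047i

Re=-0.4519 Im=0.1390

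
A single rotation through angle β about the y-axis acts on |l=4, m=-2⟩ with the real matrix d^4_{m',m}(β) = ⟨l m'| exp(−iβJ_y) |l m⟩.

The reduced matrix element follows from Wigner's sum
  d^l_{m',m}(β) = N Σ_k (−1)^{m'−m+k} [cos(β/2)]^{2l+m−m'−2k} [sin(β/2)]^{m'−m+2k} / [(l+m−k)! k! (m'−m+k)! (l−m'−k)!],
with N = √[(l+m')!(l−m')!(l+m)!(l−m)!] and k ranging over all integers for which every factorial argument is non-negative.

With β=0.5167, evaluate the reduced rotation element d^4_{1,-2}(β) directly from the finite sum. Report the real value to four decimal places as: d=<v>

d=-0.1786

d^4_{1,-2}(β=0.5167) via Wigner's sum:
With c≡cos(β/2)=0.966813 and s≡sin(β/2)=0.255486, N=[120·6·2·720]^{1/2}=1018.233765
Admissible k: 0..2 (factorial args all ≥0)
  k=0: (−1)^3·1018.2338/(72)·0.9668^5·0.2555^3 = -0.199217
  k=1: (−1)^4·1018.2338/(48)·0.9668^3·0.2555^5 = +0.020867
  k=2: (−1)^5·1018.2338/(240)·0.9668^1·0.2555^7 = -0.000291
d^4_{1,-2}(0.5167) = -0.199217 +0.020867 -0.000291 = -0.178641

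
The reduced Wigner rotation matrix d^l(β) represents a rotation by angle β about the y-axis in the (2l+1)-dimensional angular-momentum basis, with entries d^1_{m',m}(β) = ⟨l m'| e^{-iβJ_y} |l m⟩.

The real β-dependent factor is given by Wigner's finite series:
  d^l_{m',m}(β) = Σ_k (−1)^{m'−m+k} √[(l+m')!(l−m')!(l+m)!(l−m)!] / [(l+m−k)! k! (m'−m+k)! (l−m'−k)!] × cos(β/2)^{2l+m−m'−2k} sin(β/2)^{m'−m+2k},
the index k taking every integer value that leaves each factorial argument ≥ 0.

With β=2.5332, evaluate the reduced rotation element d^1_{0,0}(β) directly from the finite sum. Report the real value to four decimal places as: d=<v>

d=-0.8206

d^1_{0,0}(β=2.5332) via Wigner's sum:
c=cos(2.5332/2)=0.299526, s=sin(2.5332/2)=0.954088; N=√[1·1·1·1]=1.000000
The bounds max(0,m−m')=0 and min(l+m,l−m')=1 give 2 terms
  k=0: (−1)^0·1.0000/(1)·0.2995^2·0.9541^0 = +0.089716
  k=1: (−1)^1·1.0000/(1)·0.2995^0·0.9541^2 = -0.910284
d^1_{0,0}(2.5332) = +0.089716 -0.910284 = -0.820568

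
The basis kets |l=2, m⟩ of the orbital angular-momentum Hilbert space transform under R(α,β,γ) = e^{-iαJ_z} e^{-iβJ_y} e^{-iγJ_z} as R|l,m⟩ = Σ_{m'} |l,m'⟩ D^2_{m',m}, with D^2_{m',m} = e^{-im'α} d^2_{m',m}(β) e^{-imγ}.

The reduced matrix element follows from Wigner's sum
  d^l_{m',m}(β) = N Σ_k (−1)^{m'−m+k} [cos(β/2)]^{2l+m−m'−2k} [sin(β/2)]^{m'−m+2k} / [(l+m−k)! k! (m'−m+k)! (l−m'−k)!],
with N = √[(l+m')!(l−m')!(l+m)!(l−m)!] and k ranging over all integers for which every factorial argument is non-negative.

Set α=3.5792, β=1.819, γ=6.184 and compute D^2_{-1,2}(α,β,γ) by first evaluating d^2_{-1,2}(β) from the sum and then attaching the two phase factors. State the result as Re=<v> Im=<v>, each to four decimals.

Re=-0.4857 Im=-0.3586

D^2_{-1,2}(3.5792,1.819,6.184) = e^{-i·-1·3.5792}·d^2_{-1,2}(1.819)·e^{-i·2·6.184}. Compute d first:
c=cos(1.819/2)=0.614140, s=sin(1.819/2)=0.789197; N=√[1·6·24·1]=12.000000
Admissible k: 3..3 (factorial args all ≥0)
  k=3: (−1)^0·12.0000/(6)·0.6141^1·0.7892^3 = +0.603745
d^2_{-1,2}(1.819) = +0.603745
D = (-0.905768-0.423773i)·(+0.603745)·(+0.980389+0.197072i) = -0.485708-0.358603i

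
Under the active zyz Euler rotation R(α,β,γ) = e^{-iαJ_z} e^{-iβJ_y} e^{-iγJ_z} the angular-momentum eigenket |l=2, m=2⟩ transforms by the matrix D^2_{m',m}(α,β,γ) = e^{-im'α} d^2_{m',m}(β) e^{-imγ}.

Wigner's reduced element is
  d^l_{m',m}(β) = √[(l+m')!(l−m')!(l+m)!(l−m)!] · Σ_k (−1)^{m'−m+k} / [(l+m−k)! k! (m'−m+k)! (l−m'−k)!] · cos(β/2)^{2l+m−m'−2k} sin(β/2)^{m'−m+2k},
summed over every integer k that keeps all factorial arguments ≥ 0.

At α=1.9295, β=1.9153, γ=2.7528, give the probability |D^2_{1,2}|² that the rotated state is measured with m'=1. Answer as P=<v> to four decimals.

P=0.0971

First d^2_{1,2}(β=1.9153), then the phase factors e^{-i(1)α} and e^{-i(2)γ}:
c=cos(1.9153/2)=0.575444, s=sin(1.9153/2)=0.817842; N=√[6·1·24·1]=12.000000
k∈{1} keeps every argument non-negative
  k=1: (−1)^0·12.0000/(6)·0.5754^3·0.8178^1 = +0.311679
d^2_{1,2}(1.9153) = +0.311679
|D^2_{1,2}|² = |d^2_{1,2}(β)|² = (+0.311679)² = 0.097144 (the z-rotation phases have unit modulus)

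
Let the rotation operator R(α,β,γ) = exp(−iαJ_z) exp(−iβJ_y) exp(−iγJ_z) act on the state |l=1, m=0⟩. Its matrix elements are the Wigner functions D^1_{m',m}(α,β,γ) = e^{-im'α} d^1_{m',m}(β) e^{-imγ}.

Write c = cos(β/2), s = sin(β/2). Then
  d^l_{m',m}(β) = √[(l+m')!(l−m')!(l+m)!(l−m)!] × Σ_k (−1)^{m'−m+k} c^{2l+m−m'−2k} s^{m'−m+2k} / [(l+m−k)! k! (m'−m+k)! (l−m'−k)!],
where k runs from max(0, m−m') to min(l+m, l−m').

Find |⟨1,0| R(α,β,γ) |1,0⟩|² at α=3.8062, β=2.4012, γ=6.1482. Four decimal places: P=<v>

P=0.5449

Split into d^1_{0,0}(β=2.4012) × two z-phases.
Half-angle: c=0.361798, s=0.932256. N=√(1·1·1·1)=1.000000
Admissible k: 0..1 (factorial args all ≥0)
  k=0: (−1)^0·1.0000/(1)·0.3618^2·0.9323^0 = +0.130898
  k=1: (−1)^1·1.0000/(1)·0.3618^0·0.9323^2 = -0.869102
d^1_{0,0}(2.4012) = +0.130898 -0.869102 = -0.738204
|D^1_{0,0}|² = |d^1_{0,0}(β)|² = (-0.738204)² = 0.544945 (the z-rotation phases have unit modulus)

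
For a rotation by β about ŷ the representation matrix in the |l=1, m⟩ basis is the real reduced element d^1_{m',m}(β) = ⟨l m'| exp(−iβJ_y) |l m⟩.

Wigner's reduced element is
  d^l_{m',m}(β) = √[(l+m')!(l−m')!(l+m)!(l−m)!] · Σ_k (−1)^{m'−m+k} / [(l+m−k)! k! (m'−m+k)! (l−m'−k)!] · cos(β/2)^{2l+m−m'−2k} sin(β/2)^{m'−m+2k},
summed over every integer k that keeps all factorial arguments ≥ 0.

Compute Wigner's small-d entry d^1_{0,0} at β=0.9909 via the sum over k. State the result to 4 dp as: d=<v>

d^1_{0,0}(β=0.9909) via Wigner's sum:
With c≡cos(β/2)=0.879755 and s≡sin(β/2)=0.475428, N=[1·1·1·1]^{1/2}=1.000000
Admissible k: 0..1 (factorial args all ≥0)
  k=0: (−1)^0·1.0000/(1)·0.8798^2·0.4754^0 = +0.773969
  k=1: (−1)^1·1.0000/(1)·0.8798^0·0.4754^2 = -0.226031
d^1_{0,0}(0.9909) = +0.773969 -0.226031 = +0.547937

d=0.5479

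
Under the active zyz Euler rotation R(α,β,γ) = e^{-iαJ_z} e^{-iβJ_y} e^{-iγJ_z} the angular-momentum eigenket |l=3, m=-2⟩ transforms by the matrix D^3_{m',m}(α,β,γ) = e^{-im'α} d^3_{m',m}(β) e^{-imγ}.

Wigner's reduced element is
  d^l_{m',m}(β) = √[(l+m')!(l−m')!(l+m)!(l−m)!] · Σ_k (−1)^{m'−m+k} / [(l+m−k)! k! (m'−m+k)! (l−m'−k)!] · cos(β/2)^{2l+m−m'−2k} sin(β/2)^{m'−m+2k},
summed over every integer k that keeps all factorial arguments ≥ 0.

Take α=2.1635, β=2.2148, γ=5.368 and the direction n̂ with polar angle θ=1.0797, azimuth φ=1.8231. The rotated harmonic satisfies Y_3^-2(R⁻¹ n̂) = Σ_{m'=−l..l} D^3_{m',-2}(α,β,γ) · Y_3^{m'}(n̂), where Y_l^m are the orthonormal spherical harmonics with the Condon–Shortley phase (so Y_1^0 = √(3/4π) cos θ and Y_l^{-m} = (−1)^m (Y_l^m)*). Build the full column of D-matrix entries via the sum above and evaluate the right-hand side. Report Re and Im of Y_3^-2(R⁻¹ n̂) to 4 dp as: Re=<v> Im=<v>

Re=-0.2626 Im=-0.2050

Need the full column D^3_{m',-2} for m'=−3..3 at α=2.1635, β=2.2148, γ=5.368.
cos(β/2)=0.446989, sin(β/2)=0.894540
d^3_{-3,-2}: single k=1 term ⇒ +0.039098;  D = -0.002042-0.039045i
d^3_{-2,-2}: k∈[0..1] ⇒ +0.007976 -0.159719 = -0.151743;  D = +0.121261-0.091223i
d^3_{-1,-2}: k∈[0..1] ⇒ -0.050476 +0.404314 = +0.353838;  D = +0.334385+0.115706i
d^3_{0,-2}: k∈[0..1] ⇒ +0.174963 -0.700732 = -0.525769;  D = +0.134949+0.508156i
d^3_{1,-2}: k∈[0..1] ⇒ -0.404314 +0.809645 = +0.405331;  D = -0.266817+0.305126i
d^3_{2,-2}: k∈[0..1] ⇒ +0.639678 -0.512386 = +0.127292;  D = +0.126286+0.015973i
d^3_{3,-2}: single k=0 term ⇒ -0.627148;  D = +0.282286+0.560026i
Y_3^{m'}(θ=1.0797,φ=1.8231) and Σ D·Y over m':
  (-0.0020-0.0390i)·(+0.1965+0.2080i)  (+0.1213-0.0912i)·(-0.3281+0.1812i)  (+0.3344+0.1157i)·(-0.0080-0.0309i)  (+0.1349+0.5082i)·(-0.3323+0.0000i)  (-0.2668+0.3051i)·(+0.0080-0.0309i)  (+0.1263+0.0160i)·(-0.3281-0.1812i)  (+0.2823+0.5600i)·(-0.1965+0.2080i)
Y_3^-2(R⁻¹ n̂) = -0.262619-0.205050i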